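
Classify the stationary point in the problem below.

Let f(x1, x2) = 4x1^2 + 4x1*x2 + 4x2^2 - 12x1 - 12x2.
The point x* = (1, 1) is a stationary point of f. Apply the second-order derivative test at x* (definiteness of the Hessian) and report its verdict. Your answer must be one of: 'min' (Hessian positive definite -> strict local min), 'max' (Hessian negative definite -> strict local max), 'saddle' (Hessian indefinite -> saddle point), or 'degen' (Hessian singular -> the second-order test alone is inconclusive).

Compute the Hessian H = grad^2 f:
  H = [[8, 4], [4, 8]]
Verify stationarity: grad f(x*) = H x* + g = (0, 0).
Eigenvalues of H: 4, 12.
Both eigenvalues > 0, so H is positive definite -> x* is a strict local min.

min


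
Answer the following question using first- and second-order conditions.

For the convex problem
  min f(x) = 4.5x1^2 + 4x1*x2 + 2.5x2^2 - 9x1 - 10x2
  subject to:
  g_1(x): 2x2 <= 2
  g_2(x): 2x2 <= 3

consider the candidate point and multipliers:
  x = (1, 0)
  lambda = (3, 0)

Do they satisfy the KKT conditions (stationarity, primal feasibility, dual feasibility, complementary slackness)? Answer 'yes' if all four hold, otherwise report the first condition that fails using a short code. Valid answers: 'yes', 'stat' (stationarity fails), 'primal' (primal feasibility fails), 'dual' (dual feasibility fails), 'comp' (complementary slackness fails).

Gradient of f: grad f(x) = Q x + c = (0, -6)
Constraint values g_i(x) = a_i^T x - b_i:
  g_1((1, 0)) = -2
  g_2((1, 0)) = -3
Stationarity residual: grad f(x) + sum_i lambda_i a_i = (0, 0)
  -> stationarity OK
Primal feasibility (all g_i <= 0): OK
Dual feasibility (all lambda_i >= 0): OK
Complementary slackness (lambda_i * g_i(x) = 0 for all i): FAILS

Verdict: the first failing condition is complementary_slackness -> comp.

comp


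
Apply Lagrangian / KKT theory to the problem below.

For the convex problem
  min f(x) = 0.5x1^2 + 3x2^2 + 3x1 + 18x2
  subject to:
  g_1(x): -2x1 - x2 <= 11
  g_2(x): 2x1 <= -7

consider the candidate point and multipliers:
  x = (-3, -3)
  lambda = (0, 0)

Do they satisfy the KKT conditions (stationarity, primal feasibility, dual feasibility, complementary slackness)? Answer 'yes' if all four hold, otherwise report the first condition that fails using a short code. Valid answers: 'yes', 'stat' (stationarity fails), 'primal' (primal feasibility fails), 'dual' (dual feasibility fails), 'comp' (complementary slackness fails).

Gradient of f: grad f(x) = Q x + c = (0, 0)
Constraint values g_i(x) = a_i^T x - b_i:
  g_1((-3, -3)) = -2
  g_2((-3, -3)) = 1
Stationarity residual: grad f(x) + sum_i lambda_i a_i = (0, 0)
  -> stationarity OK
Primal feasibility (all g_i <= 0): FAILS
Dual feasibility (all lambda_i >= 0): OK
Complementary slackness (lambda_i * g_i(x) = 0 for all i): OK

Verdict: the first failing condition is primal_feasibility -> primal.

primal


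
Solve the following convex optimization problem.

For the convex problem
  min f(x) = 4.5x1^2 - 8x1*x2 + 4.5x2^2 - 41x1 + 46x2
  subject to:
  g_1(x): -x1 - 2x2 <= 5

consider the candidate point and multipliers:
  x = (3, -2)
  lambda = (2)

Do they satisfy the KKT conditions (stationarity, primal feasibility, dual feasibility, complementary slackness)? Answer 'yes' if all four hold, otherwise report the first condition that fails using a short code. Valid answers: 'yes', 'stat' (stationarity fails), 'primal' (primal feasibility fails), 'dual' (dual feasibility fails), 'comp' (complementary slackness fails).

Gradient of f: grad f(x) = Q x + c = (2, 4)
Constraint values g_i(x) = a_i^T x - b_i:
  g_1((3, -2)) = -4
Stationarity residual: grad f(x) + sum_i lambda_i a_i = (0, 0)
  -> stationarity OK
Primal feasibility (all g_i <= 0): OK
Dual feasibility (all lambda_i >= 0): OK
Complementary slackness (lambda_i * g_i(x) = 0 for all i): FAILS

Verdict: the first failing condition is complementary_slackness -> comp.

comp


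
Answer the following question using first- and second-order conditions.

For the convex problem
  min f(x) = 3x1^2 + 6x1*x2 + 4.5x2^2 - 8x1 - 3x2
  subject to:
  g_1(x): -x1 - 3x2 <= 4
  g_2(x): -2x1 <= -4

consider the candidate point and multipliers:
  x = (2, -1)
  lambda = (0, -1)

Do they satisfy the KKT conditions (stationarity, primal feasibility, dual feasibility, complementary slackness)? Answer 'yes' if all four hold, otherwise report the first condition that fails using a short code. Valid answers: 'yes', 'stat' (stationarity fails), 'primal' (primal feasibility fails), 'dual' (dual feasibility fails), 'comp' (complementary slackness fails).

Gradient of f: grad f(x) = Q x + c = (-2, 0)
Constraint values g_i(x) = a_i^T x - b_i:
  g_1((2, -1)) = -3
  g_2((2, -1)) = 0
Stationarity residual: grad f(x) + sum_i lambda_i a_i = (0, 0)
  -> stationarity OK
Primal feasibility (all g_i <= 0): OK
Dual feasibility (all lambda_i >= 0): FAILS
Complementary slackness (lambda_i * g_i(x) = 0 for all i): OK

Verdict: the first failing condition is dual_feasibility -> dual.

dual


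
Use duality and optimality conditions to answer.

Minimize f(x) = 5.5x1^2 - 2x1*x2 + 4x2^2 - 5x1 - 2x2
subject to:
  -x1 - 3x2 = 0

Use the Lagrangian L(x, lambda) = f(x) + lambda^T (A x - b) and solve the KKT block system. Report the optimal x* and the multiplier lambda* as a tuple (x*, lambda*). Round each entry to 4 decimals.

Form the Lagrangian:
  L(x, lambda) = (1/2) x^T Q x + c^T x + lambda^T (A x - b)
Stationarity (grad_x L = 0): Q x + c + A^T lambda = 0.
Primal feasibility: A x = b.

This gives the KKT block system:
  [ Q   A^T ] [ x     ]   [-c ]
  [ A    0  ] [ lambda ] = [ b ]

Solving the linear system:
  x*      = (0.3277, -0.1092)
  lambda* = (-1.1765)
  f(x*)   = -0.7101

x* = (0.3277, -0.1092), lambda* = (-1.1765)


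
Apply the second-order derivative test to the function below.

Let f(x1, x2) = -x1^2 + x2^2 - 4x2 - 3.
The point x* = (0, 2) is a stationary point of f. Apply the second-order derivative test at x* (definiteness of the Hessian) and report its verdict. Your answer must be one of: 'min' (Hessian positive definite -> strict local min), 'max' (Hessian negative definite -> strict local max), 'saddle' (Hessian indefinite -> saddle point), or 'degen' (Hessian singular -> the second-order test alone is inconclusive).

Compute the Hessian H = grad^2 f:
  H = [[-2, 0], [0, 2]]
Verify stationarity: grad f(x*) = H x* + g = (0, 0).
Eigenvalues of H: -2, 2.
Eigenvalues have mixed signs, so H is indefinite -> x* is a saddle point.

saddle


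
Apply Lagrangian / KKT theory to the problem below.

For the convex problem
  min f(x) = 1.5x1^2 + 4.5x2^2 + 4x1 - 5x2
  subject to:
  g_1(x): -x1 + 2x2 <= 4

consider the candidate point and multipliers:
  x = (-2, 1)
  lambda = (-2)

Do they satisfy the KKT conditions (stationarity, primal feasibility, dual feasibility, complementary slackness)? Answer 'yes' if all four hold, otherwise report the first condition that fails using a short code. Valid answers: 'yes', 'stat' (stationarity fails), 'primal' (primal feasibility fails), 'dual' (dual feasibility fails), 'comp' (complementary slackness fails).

Gradient of f: grad f(x) = Q x + c = (-2, 4)
Constraint values g_i(x) = a_i^T x - b_i:
  g_1((-2, 1)) = 0
Stationarity residual: grad f(x) + sum_i lambda_i a_i = (0, 0)
  -> stationarity OK
Primal feasibility (all g_i <= 0): OK
Dual feasibility (all lambda_i >= 0): FAILS
Complementary slackness (lambda_i * g_i(x) = 0 for all i): OK

Verdict: the first failing condition is dual_feasibility -> dual.

dual


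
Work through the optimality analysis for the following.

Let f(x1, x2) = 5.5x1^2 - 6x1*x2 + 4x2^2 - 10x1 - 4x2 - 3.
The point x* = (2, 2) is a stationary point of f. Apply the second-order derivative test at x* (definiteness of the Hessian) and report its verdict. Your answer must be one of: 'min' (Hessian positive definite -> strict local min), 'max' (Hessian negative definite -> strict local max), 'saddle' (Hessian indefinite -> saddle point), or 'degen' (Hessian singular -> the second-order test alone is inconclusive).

Compute the Hessian H = grad^2 f:
  H = [[11, -6], [-6, 8]]
Verify stationarity: grad f(x*) = H x* + g = (0, 0).
Eigenvalues of H: 3.3153, 15.6847.
Both eigenvalues > 0, so H is positive definite -> x* is a strict local min.

min


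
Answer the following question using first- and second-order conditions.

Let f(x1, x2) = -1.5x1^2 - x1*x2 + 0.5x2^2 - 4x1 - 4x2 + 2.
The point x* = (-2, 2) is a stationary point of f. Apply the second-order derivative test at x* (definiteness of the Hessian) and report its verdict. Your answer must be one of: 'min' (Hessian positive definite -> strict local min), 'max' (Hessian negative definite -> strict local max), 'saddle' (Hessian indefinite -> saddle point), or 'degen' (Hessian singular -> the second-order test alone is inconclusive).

Compute the Hessian H = grad^2 f:
  H = [[-3, -1], [-1, 1]]
Verify stationarity: grad f(x*) = H x* + g = (0, 0).
Eigenvalues of H: -3.2361, 1.2361.
Eigenvalues have mixed signs, so H is indefinite -> x* is a saddle point.

saddle


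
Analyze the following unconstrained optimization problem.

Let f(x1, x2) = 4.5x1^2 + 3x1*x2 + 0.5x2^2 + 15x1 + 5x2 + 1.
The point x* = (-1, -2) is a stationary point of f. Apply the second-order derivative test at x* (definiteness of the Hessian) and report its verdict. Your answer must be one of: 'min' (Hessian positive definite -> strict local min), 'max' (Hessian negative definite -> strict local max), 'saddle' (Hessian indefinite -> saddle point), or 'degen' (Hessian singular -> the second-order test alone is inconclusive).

Compute the Hessian H = grad^2 f:
  H = [[9, 3], [3, 1]]
Verify stationarity: grad f(x*) = H x* + g = (0, 0).
Eigenvalues of H: 0, 10.
H has a zero eigenvalue (singular; positive semidefinite but not definite), so H is neither positive definite, negative definite, nor indefinite. The second-order test alone is inconclusive -> degen.
(Indeed, f is constant along the null direction of H through x*, so x* is not a strict local extremum.)

degen


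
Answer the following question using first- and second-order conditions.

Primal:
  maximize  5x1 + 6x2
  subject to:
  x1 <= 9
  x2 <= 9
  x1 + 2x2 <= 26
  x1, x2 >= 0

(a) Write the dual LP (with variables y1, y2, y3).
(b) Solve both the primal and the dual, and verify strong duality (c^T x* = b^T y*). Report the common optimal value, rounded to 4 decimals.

The standard primal-dual pair for 'max c^T x s.t. A x <= b, x >= 0' is:
  Dual:  min b^T y  s.t.  A^T y >= c,  y >= 0.

So the dual LP is:
  minimize  9y1 + 9y2 + 26y3
  subject to:
    y1 + y3 >= 5
    y2 + 2y3 >= 6
    y1, y2, y3 >= 0

Solving the primal: x* = (9, 8.5).
  primal value c^T x* = 96.
Solving the dual: y* = (2, 0, 3).
  dual value b^T y* = 96.
Strong duality: c^T x* = b^T y*. Confirmed.

96


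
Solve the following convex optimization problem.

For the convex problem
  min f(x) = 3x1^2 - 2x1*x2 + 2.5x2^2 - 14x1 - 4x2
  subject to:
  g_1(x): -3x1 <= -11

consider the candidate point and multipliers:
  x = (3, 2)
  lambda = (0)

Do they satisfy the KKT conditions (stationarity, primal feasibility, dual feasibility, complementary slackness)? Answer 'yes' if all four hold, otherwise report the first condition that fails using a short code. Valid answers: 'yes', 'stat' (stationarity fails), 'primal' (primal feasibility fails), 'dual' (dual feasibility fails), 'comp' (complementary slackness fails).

Gradient of f: grad f(x) = Q x + c = (0, 0)
Constraint values g_i(x) = a_i^T x - b_i:
  g_1((3, 2)) = 2
Stationarity residual: grad f(x) + sum_i lambda_i a_i = (0, 0)
  -> stationarity OK
Primal feasibility (all g_i <= 0): FAILS
Dual feasibility (all lambda_i >= 0): OK
Complementary slackness (lambda_i * g_i(x) = 0 for all i): OK

Verdict: the first failing condition is primal_feasibility -> primal.

primal


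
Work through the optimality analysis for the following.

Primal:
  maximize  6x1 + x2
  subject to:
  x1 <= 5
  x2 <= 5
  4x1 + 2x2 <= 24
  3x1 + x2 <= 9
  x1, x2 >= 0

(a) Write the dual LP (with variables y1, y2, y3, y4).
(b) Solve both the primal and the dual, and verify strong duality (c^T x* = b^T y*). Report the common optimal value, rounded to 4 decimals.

The standard primal-dual pair for 'max c^T x s.t. A x <= b, x >= 0' is:
  Dual:  min b^T y  s.t.  A^T y >= c,  y >= 0.

So the dual LP is:
  minimize  5y1 + 5y2 + 24y3 + 9y4
  subject to:
    y1 + 4y3 + 3y4 >= 6
    y2 + 2y3 + y4 >= 1
    y1, y2, y3, y4 >= 0

Solving the primal: x* = (3, 0).
  primal value c^T x* = 18.
Solving the dual: y* = (0, 0, 0, 2).
  dual value b^T y* = 18.
Strong duality: c^T x* = b^T y*. Confirmed.

18


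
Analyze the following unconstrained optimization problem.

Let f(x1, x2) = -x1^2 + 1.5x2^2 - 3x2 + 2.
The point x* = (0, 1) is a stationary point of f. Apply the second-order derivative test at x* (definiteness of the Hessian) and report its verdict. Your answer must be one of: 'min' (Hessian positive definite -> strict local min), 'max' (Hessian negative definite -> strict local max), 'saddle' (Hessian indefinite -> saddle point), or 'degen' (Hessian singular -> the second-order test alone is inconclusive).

Compute the Hessian H = grad^2 f:
  H = [[-2, 0], [0, 3]]
Verify stationarity: grad f(x*) = H x* + g = (0, 0).
Eigenvalues of H: -2, 3.
Eigenvalues have mixed signs, so H is indefinite -> x* is a saddle point.

saddle


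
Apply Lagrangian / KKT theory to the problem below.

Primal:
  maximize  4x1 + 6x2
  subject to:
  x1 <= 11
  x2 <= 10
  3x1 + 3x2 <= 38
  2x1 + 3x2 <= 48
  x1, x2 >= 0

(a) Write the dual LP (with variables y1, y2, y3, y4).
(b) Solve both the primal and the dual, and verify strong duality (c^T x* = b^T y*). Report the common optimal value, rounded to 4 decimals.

The standard primal-dual pair for 'max c^T x s.t. A x <= b, x >= 0' is:
  Dual:  min b^T y  s.t.  A^T y >= c,  y >= 0.

So the dual LP is:
  minimize  11y1 + 10y2 + 38y3 + 48y4
  subject to:
    y1 + 3y3 + 2y4 >= 4
    y2 + 3y3 + 3y4 >= 6
    y1, y2, y3, y4 >= 0

Solving the primal: x* = (2.6667, 10).
  primal value c^T x* = 70.6667.
Solving the dual: y* = (0, 2, 1.3333, 0).
  dual value b^T y* = 70.6667.
Strong duality: c^T x* = b^T y*. Confirmed.

70.6667


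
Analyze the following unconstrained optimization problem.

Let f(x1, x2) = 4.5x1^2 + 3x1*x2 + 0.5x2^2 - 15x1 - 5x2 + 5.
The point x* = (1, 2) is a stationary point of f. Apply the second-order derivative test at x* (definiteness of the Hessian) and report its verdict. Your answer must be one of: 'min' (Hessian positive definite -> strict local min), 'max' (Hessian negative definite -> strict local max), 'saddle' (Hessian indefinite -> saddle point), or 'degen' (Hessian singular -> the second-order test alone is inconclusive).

Compute the Hessian H = grad^2 f:
  H = [[9, 3], [3, 1]]
Verify stationarity: grad f(x*) = H x* + g = (0, 0).
Eigenvalues of H: 0, 10.
H has a zero eigenvalue (singular; positive semidefinite but not definite), so H is neither positive definite, negative definite, nor indefinite. The second-order test alone is inconclusive -> degen.
(Indeed, f is constant along the null direction of H through x*, so x* is not a strict local extremum.)

degen


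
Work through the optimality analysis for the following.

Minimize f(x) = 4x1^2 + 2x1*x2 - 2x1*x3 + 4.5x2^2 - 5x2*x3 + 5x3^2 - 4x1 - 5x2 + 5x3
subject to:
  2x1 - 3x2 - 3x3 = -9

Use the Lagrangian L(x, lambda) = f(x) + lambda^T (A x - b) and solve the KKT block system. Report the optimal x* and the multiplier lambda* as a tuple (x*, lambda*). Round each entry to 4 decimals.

Form the Lagrangian:
  L(x, lambda) = (1/2) x^T Q x + c^T x + lambda^T (A x - b)
Stationarity (grad_x L = 0): Q x + c + A^T lambda = 0.
Primal feasibility: A x = b.

This gives the KKT block system:
  [ Q   A^T ] [ x     ]   [-c ]
  [ A    0  ] [ lambda ] = [ b ]

Solving the linear system:
  x*      = (-0.2289, 1.8492, 0.9982)
  lambda* = (2.0646)
  f(x*)   = 7.6212

x* = (-0.2289, 1.8492, 0.9982), lambda* = (2.0646)


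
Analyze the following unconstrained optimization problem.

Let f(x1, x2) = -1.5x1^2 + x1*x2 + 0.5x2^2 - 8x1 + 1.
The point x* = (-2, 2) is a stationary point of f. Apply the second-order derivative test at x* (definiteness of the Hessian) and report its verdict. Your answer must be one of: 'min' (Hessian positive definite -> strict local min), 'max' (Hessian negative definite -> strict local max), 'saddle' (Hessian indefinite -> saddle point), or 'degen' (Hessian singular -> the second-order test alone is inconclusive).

Compute the Hessian H = grad^2 f:
  H = [[-3, 1], [1, 1]]
Verify stationarity: grad f(x*) = H x* + g = (0, 0).
Eigenvalues of H: -3.2361, 1.2361.
Eigenvalues have mixed signs, so H is indefinite -> x* is a saddle point.

saddle


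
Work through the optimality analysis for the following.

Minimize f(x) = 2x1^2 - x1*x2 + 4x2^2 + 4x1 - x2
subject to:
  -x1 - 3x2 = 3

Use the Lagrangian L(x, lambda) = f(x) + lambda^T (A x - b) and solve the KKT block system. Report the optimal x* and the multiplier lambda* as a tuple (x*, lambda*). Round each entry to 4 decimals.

Form the Lagrangian:
  L(x, lambda) = (1/2) x^T Q x + c^T x + lambda^T (A x - b)
Stationarity (grad_x L = 0): Q x + c + A^T lambda = 0.
Primal feasibility: A x = b.

This gives the KKT block system:
  [ Q   A^T ] [ x     ]   [-c ]
  [ A    0  ] [ lambda ] = [ b ]

Solving the linear system:
  x*      = (-1.44, -0.52)
  lambda* = (-1.24)
  f(x*)   = -0.76

x* = (-1.44, -0.52), lambda* = (-1.24)


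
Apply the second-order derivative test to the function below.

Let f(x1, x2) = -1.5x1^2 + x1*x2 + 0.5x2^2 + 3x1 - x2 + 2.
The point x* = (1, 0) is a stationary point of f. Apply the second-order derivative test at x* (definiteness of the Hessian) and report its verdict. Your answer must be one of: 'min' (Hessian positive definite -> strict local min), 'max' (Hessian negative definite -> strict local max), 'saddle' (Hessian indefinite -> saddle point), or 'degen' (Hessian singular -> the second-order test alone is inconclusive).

Compute the Hessian H = grad^2 f:
  H = [[-3, 1], [1, 1]]
Verify stationarity: grad f(x*) = H x* + g = (0, 0).
Eigenvalues of H: -3.2361, 1.2361.
Eigenvalues have mixed signs, so H is indefinite -> x* is a saddle point.

saddle


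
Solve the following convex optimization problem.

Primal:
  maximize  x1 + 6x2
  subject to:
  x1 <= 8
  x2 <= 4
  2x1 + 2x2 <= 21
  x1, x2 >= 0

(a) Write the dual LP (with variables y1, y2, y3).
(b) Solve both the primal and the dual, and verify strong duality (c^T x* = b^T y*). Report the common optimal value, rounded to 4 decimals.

The standard primal-dual pair for 'max c^T x s.t. A x <= b, x >= 0' is:
  Dual:  min b^T y  s.t.  A^T y >= c,  y >= 0.

So the dual LP is:
  minimize  8y1 + 4y2 + 21y3
  subject to:
    y1 + 2y3 >= 1
    y2 + 2y3 >= 6
    y1, y2, y3 >= 0

Solving the primal: x* = (6.5, 4).
  primal value c^T x* = 30.5.
Solving the dual: y* = (0, 5, 0.5).
  dual value b^T y* = 30.5.
Strong duality: c^T x* = b^T y*. Confirmed.

30.5


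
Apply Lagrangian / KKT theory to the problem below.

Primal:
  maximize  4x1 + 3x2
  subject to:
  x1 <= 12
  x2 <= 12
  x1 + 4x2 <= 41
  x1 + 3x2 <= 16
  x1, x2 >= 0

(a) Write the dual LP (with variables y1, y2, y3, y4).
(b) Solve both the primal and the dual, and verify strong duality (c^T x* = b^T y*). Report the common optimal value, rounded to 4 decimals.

The standard primal-dual pair for 'max c^T x s.t. A x <= b, x >= 0' is:
  Dual:  min b^T y  s.t.  A^T y >= c,  y >= 0.

So the dual LP is:
  minimize  12y1 + 12y2 + 41y3 + 16y4
  subject to:
    y1 + y3 + y4 >= 4
    y2 + 4y3 + 3y4 >= 3
    y1, y2, y3, y4 >= 0

Solving the primal: x* = (12, 1.3333).
  primal value c^T x* = 52.
Solving the dual: y* = (3, 0, 0, 1).
  dual value b^T y* = 52.
Strong duality: c^T x* = b^T y*. Confirmed.

52


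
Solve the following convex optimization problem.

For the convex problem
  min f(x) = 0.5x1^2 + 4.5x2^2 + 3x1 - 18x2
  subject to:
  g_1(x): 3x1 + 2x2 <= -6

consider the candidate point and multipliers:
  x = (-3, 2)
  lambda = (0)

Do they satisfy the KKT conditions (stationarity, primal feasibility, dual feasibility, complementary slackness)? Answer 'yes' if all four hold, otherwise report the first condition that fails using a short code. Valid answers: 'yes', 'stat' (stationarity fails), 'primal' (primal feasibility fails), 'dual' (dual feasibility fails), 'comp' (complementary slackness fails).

Gradient of f: grad f(x) = Q x + c = (0, 0)
Constraint values g_i(x) = a_i^T x - b_i:
  g_1((-3, 2)) = 1
Stationarity residual: grad f(x) + sum_i lambda_i a_i = (0, 0)
  -> stationarity OK
Primal feasibility (all g_i <= 0): FAILS
Dual feasibility (all lambda_i >= 0): OK
Complementary slackness (lambda_i * g_i(x) = 0 for all i): OK

Verdict: the first failing condition is primal_feasibility -> primal.

primal


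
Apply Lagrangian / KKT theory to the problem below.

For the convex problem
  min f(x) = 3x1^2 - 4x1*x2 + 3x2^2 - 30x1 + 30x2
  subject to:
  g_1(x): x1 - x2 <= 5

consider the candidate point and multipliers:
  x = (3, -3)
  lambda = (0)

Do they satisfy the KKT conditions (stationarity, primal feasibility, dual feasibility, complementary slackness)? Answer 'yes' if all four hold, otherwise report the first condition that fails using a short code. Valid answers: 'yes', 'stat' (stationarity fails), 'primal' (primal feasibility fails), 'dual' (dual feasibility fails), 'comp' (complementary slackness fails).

Gradient of f: grad f(x) = Q x + c = (0, 0)
Constraint values g_i(x) = a_i^T x - b_i:
  g_1((3, -3)) = 1
Stationarity residual: grad f(x) + sum_i lambda_i a_i = (0, 0)
  -> stationarity OK
Primal feasibility (all g_i <= 0): FAILS
Dual feasibility (all lambda_i >= 0): OK
Complementary slackness (lambda_i * g_i(x) = 0 for all i): OK

Verdict: the first failing condition is primal_feasibility -> primal.

primal


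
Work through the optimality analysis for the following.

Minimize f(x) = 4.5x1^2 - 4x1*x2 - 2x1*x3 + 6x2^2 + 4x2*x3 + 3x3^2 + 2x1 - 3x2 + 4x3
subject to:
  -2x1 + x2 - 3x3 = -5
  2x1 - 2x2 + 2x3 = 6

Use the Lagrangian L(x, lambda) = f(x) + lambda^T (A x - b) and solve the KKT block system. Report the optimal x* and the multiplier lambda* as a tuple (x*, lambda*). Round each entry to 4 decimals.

Form the Lagrangian:
  L(x, lambda) = (1/2) x^T Q x + c^T x + lambda^T (A x - b)
Stationarity (grad_x L = 0): Q x + c + A^T lambda = 0.
Primal feasibility: A x = b.

This gives the KKT block system:
  [ Q   A^T ] [ x     ]   [-c ]
  [ A    0  ] [ lambda ] = [ b ]

Solving the linear system:
  x*      = (0.4737, -1.7632, 0.7632)
  lambda* = (-11.2105, -17.1053)
  f(x*)   = 27.9342

x* = (0.4737, -1.7632, 0.7632), lambda* = (-11.2105, -17.1053)


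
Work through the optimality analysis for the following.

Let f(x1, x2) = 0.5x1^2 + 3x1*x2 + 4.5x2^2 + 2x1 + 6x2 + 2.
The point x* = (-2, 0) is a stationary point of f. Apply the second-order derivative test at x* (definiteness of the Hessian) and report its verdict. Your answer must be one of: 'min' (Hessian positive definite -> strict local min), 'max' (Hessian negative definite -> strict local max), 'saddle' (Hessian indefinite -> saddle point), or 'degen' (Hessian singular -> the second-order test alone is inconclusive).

Compute the Hessian H = grad^2 f:
  H = [[1, 3], [3, 9]]
Verify stationarity: grad f(x*) = H x* + g = (0, 0).
Eigenvalues of H: 0, 10.
H has a zero eigenvalue (singular; positive semidefinite but not definite), so H is neither positive definite, negative definite, nor indefinite. The second-order test alone is inconclusive -> degen.
(Indeed, f is constant along the null direction of H through x*, so x* is not a strict local extremum.)

degen


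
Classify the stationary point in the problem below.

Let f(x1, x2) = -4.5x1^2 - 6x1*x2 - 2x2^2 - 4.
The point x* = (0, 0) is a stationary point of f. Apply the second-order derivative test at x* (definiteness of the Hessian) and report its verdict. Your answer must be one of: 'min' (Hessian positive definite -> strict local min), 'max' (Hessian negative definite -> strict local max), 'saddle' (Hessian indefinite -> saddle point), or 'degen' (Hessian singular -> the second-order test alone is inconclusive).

Compute the Hessian H = grad^2 f:
  H = [[-9, -6], [-6, -4]]
Verify stationarity: grad f(x*) = H x* + g = (0, 0).
Eigenvalues of H: -13, 0.
H has a zero eigenvalue (singular; negative semidefinite but not definite), so H is neither positive definite, negative definite, nor indefinite. The second-order test alone is inconclusive -> degen.
(Indeed, f is constant along the null direction of H through x*, so x* is not a strict local extremum.)

degen


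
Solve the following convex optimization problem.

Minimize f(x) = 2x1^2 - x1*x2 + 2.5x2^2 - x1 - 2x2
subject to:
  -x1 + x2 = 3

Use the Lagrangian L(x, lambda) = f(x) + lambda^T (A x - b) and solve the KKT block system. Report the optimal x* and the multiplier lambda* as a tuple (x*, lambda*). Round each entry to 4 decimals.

Form the Lagrangian:
  L(x, lambda) = (1/2) x^T Q x + c^T x + lambda^T (A x - b)
Stationarity (grad_x L = 0): Q x + c + A^T lambda = 0.
Primal feasibility: A x = b.

This gives the KKT block system:
  [ Q   A^T ] [ x     ]   [-c ]
  [ A    0  ] [ lambda ] = [ b ]

Solving the linear system:
  x*      = (-1.2857, 1.7143)
  lambda* = (-7.8571)
  f(x*)   = 10.7143

x* = (-1.2857, 1.7143), lambda* = (-7.8571)


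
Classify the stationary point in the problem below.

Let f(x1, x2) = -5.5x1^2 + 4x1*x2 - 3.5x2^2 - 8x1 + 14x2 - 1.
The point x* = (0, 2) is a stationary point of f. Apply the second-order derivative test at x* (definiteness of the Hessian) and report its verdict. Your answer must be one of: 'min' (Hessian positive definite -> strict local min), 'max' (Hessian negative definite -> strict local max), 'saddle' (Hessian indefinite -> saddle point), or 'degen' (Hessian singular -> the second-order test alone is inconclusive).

Compute the Hessian H = grad^2 f:
  H = [[-11, 4], [4, -7]]
Verify stationarity: grad f(x*) = H x* + g = (0, 0).
Eigenvalues of H: -13.4721, -4.5279.
Both eigenvalues < 0, so H is negative definite -> x* is a strict local max.

max


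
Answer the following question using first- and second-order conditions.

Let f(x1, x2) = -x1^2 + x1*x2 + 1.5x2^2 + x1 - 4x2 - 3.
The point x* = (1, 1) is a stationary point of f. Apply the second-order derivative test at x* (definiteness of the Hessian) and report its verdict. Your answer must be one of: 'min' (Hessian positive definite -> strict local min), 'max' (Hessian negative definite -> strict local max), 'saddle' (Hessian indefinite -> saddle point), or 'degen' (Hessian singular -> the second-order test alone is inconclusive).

Compute the Hessian H = grad^2 f:
  H = [[-2, 1], [1, 3]]
Verify stationarity: grad f(x*) = H x* + g = (0, 0).
Eigenvalues of H: -2.1926, 3.1926.
Eigenvalues have mixed signs, so H is indefinite -> x* is a saddle point.

saddle


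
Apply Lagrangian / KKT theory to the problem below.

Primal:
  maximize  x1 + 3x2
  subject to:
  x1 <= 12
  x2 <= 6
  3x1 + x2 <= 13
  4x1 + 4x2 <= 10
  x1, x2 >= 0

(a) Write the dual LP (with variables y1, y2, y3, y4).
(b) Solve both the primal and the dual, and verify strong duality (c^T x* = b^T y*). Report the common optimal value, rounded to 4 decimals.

The standard primal-dual pair for 'max c^T x s.t. A x <= b, x >= 0' is:
  Dual:  min b^T y  s.t.  A^T y >= c,  y >= 0.

So the dual LP is:
  minimize  12y1 + 6y2 + 13y3 + 10y4
  subject to:
    y1 + 3y3 + 4y4 >= 1
    y2 + y3 + 4y4 >= 3
    y1, y2, y3, y4 >= 0

Solving the primal: x* = (0, 2.5).
  primal value c^T x* = 7.5.
Solving the dual: y* = (0, 0, 0, 0.75).
  dual value b^T y* = 7.5.
Strong duality: c^T x* = b^T y*. Confirmed.

7.5


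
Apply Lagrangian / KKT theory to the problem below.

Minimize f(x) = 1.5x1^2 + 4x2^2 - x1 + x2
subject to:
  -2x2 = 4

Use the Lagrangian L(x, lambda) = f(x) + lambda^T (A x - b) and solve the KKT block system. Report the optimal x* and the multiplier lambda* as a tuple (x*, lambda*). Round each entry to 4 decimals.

Form the Lagrangian:
  L(x, lambda) = (1/2) x^T Q x + c^T x + lambda^T (A x - b)
Stationarity (grad_x L = 0): Q x + c + A^T lambda = 0.
Primal feasibility: A x = b.

This gives the KKT block system:
  [ Q   A^T ] [ x     ]   [-c ]
  [ A    0  ] [ lambda ] = [ b ]

Solving the linear system:
  x*      = (0.3333, -2)
  lambda* = (-7.5)
  f(x*)   = 13.8333

x* = (0.3333, -2), lambda* = (-7.5)


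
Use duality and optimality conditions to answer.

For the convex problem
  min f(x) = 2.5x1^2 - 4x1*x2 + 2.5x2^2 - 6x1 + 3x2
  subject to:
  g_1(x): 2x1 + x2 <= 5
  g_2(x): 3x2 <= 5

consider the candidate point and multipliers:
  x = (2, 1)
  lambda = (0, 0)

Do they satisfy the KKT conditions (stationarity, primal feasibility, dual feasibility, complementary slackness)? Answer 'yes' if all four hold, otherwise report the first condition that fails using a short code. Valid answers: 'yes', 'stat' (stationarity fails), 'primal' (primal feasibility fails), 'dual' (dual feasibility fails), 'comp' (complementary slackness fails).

Gradient of f: grad f(x) = Q x + c = (0, 0)
Constraint values g_i(x) = a_i^T x - b_i:
  g_1((2, 1)) = 0
  g_2((2, 1)) = -2
Stationarity residual: grad f(x) + sum_i lambda_i a_i = (0, 0)
  -> stationarity OK
Primal feasibility (all g_i <= 0): OK
Dual feasibility (all lambda_i >= 0): OK
Complementary slackness (lambda_i * g_i(x) = 0 for all i): OK

Verdict: yes, KKT holds.

yes


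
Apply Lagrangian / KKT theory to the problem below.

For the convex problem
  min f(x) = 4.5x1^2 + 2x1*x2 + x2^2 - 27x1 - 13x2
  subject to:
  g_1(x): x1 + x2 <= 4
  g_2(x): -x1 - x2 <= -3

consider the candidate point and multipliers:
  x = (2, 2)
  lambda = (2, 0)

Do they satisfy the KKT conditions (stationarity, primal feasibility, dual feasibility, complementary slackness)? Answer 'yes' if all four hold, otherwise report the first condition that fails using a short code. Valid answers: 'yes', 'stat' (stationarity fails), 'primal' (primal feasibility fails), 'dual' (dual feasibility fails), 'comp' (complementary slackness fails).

Gradient of f: grad f(x) = Q x + c = (-5, -5)
Constraint values g_i(x) = a_i^T x - b_i:
  g_1((2, 2)) = 0
  g_2((2, 2)) = -1
Stationarity residual: grad f(x) + sum_i lambda_i a_i = (-3, -3)
  -> stationarity FAILS
Primal feasibility (all g_i <= 0): OK
Dual feasibility (all lambda_i >= 0): OK
Complementary slackness (lambda_i * g_i(x) = 0 for all i): OK

Verdict: the first failing condition is stationarity -> stat.

stat


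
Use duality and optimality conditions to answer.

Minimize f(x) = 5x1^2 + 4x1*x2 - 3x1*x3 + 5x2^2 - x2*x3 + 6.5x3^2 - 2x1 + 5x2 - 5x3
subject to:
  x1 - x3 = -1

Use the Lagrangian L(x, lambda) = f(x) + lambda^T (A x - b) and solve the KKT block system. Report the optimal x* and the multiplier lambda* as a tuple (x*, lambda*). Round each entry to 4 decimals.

Form the Lagrangian:
  L(x, lambda) = (1/2) x^T Q x + c^T x + lambda^T (A x - b)
Stationarity (grad_x L = 0): Q x + c + A^T lambda = 0.
Primal feasibility: A x = b.

This gives the KKT block system:
  [ Q   A^T ] [ x     ]   [-c ]
  [ A    0  ] [ lambda ] = [ b ]

Solving the linear system:
  x*      = (-0.1118, -0.3665, 0.8882)
  lambda* = (7.2484)
  f(x*)   = 0.5994

x* = (-0.1118, -0.3665, 0.8882), lambda* = (7.2484)


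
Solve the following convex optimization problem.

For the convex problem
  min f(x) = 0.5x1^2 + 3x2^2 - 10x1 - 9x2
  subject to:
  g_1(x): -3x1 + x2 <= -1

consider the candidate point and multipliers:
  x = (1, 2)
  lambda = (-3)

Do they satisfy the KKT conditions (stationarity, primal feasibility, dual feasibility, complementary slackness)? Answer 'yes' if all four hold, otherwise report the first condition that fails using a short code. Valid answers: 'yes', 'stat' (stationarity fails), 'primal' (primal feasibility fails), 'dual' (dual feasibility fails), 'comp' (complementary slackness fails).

Gradient of f: grad f(x) = Q x + c = (-9, 3)
Constraint values g_i(x) = a_i^T x - b_i:
  g_1((1, 2)) = 0
Stationarity residual: grad f(x) + sum_i lambda_i a_i = (0, 0)
  -> stationarity OK
Primal feasibility (all g_i <= 0): OK
Dual feasibility (all lambda_i >= 0): FAILS
Complementary slackness (lambda_i * g_i(x) = 0 for all i): OK

Verdict: the first failing condition is dual_feasibility -> dual.

dual


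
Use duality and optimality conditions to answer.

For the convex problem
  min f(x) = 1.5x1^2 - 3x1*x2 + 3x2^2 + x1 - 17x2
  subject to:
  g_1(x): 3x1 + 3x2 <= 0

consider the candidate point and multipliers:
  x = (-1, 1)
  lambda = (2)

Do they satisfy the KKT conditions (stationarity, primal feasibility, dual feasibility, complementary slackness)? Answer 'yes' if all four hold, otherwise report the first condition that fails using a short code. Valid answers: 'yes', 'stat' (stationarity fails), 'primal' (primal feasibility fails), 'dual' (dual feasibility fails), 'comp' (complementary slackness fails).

Gradient of f: grad f(x) = Q x + c = (-5, -8)
Constraint values g_i(x) = a_i^T x - b_i:
  g_1((-1, 1)) = 0
Stationarity residual: grad f(x) + sum_i lambda_i a_i = (1, -2)
  -> stationarity FAILS
Primal feasibility (all g_i <= 0): OK
Dual feasibility (all lambda_i >= 0): OK
Complementary slackness (lambda_i * g_i(x) = 0 for all i): OK

Verdict: the first failing condition is stationarity -> stat.

stat


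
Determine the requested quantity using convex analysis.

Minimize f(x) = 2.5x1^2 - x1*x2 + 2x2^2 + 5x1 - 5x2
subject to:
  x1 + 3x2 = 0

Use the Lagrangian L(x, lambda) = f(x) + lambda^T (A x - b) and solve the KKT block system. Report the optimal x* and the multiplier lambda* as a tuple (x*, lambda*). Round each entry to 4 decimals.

Form the Lagrangian:
  L(x, lambda) = (1/2) x^T Q x + c^T x + lambda^T (A x - b)
Stationarity (grad_x L = 0): Q x + c + A^T lambda = 0.
Primal feasibility: A x = b.

This gives the KKT block system:
  [ Q   A^T ] [ x     ]   [-c ]
  [ A    0  ] [ lambda ] = [ b ]

Solving the linear system:
  x*      = (-1.0909, 0.3636)
  lambda* = (0.8182)
  f(x*)   = -3.6364

x* = (-1.0909, 0.3636), lambda* = (0.8182)


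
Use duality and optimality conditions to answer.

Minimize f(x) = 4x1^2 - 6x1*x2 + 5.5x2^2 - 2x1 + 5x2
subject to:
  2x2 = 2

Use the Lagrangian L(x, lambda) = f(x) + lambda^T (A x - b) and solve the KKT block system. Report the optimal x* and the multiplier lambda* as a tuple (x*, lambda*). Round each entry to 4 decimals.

Form the Lagrangian:
  L(x, lambda) = (1/2) x^T Q x + c^T x + lambda^T (A x - b)
Stationarity (grad_x L = 0): Q x + c + A^T lambda = 0.
Primal feasibility: A x = b.

This gives the KKT block system:
  [ Q   A^T ] [ x     ]   [-c ]
  [ A    0  ] [ lambda ] = [ b ]

Solving the linear system:
  x*      = (1, 1)
  lambda* = (-5)
  f(x*)   = 6.5

x* = (1, 1), lambda* = (-5)


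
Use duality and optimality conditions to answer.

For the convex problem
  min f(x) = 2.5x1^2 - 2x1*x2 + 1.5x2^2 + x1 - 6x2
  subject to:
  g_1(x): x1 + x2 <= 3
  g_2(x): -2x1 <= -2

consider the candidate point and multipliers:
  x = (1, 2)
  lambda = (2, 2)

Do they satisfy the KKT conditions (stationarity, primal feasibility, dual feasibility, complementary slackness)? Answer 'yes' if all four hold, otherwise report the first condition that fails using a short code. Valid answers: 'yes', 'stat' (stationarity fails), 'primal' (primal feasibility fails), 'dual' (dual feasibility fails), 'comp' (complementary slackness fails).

Gradient of f: grad f(x) = Q x + c = (2, -2)
Constraint values g_i(x) = a_i^T x - b_i:
  g_1((1, 2)) = 0
  g_2((1, 2)) = 0
Stationarity residual: grad f(x) + sum_i lambda_i a_i = (0, 0)
  -> stationarity OK
Primal feasibility (all g_i <= 0): OK
Dual feasibility (all lambda_i >= 0): OK
Complementary slackness (lambda_i * g_i(x) = 0 for all i): OK

Verdict: yes, KKT holds.

yes


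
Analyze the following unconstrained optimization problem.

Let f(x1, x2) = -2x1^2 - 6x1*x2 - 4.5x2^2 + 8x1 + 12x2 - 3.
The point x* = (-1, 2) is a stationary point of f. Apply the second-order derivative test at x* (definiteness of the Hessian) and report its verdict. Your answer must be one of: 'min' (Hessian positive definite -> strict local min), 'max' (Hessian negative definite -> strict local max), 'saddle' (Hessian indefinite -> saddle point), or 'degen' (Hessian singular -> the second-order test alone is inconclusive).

Compute the Hessian H = grad^2 f:
  H = [[-4, -6], [-6, -9]]
Verify stationarity: grad f(x*) = H x* + g = (0, 0).
Eigenvalues of H: -13, 0.
H has a zero eigenvalue (singular; negative semidefinite but not definite), so H is neither positive definite, negative definite, nor indefinite. The second-order test alone is inconclusive -> degen.
(Indeed, f is constant along the null direction of H through x*, so x* is not a strict local extremum.)

degen


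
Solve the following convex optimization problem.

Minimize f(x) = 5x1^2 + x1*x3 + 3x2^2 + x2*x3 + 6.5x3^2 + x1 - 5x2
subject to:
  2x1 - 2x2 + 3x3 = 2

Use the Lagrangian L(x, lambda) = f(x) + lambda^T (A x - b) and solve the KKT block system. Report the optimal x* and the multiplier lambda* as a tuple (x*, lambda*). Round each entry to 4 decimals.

Form the Lagrangian:
  L(x, lambda) = (1/2) x^T Q x + c^T x + lambda^T (A x - b)
Stationarity (grad_x L = 0): Q x + c + A^T lambda = 0.
Primal feasibility: A x = b.

This gives the KKT block system:
  [ Q   A^T ] [ x     ]   [-c ]
  [ A    0  ] [ lambda ] = [ b ]

Solving the linear system:
  x*      = (0.292, 0.0185, 0.4843)
  lambda* = (-2.2023)
  f(x*)   = 2.302

x* = (0.292, 0.0185, 0.4843), lambda* = (-2.2023)


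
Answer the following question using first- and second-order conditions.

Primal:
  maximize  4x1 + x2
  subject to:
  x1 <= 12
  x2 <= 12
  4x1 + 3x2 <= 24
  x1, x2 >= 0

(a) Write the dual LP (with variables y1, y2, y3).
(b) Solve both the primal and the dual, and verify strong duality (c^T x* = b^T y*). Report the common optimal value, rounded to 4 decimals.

The standard primal-dual pair for 'max c^T x s.t. A x <= b, x >= 0' is:
  Dual:  min b^T y  s.t.  A^T y >= c,  y >= 0.

So the dual LP is:
  minimize  12y1 + 12y2 + 24y3
  subject to:
    y1 + 4y3 >= 4
    y2 + 3y3 >= 1
    y1, y2, y3 >= 0

Solving the primal: x* = (6, 0).
  primal value c^T x* = 24.
Solving the dual: y* = (0, 0, 1).
  dual value b^T y* = 24.
Strong duality: c^T x* = b^T y*. Confirmed.

24


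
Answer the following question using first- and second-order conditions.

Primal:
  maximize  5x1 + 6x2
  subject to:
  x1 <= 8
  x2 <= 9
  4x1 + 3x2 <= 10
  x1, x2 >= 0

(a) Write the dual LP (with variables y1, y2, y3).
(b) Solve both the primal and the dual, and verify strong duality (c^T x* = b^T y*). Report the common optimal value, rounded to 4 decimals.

The standard primal-dual pair for 'max c^T x s.t. A x <= b, x >= 0' is:
  Dual:  min b^T y  s.t.  A^T y >= c,  y >= 0.

So the dual LP is:
  minimize  8y1 + 9y2 + 10y3
  subject to:
    y1 + 4y3 >= 5
    y2 + 3y3 >= 6
    y1, y2, y3 >= 0

Solving the primal: x* = (0, 3.3333).
  primal value c^T x* = 20.
Solving the dual: y* = (0, 0, 2).
  dual value b^T y* = 20.
Strong duality: c^T x* = b^T y*. Confirmed.

20


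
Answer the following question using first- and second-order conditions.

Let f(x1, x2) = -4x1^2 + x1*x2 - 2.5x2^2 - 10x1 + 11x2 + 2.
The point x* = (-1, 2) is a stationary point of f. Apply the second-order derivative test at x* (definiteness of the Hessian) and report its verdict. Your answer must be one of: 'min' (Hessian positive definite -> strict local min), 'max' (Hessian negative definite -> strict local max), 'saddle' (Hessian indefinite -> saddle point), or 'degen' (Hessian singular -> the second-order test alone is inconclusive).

Compute the Hessian H = grad^2 f:
  H = [[-8, 1], [1, -5]]
Verify stationarity: grad f(x*) = H x* + g = (0, 0).
Eigenvalues of H: -8.3028, -4.6972.
Both eigenvalues < 0, so H is negative definite -> x* is a strict local max.

max


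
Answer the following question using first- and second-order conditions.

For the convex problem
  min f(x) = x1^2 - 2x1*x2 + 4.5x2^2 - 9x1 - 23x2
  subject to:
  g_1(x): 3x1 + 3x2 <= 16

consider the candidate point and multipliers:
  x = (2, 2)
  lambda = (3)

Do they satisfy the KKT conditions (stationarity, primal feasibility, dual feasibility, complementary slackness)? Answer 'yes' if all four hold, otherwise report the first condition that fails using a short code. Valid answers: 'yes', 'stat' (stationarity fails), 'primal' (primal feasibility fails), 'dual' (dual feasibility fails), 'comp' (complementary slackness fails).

Gradient of f: grad f(x) = Q x + c = (-9, -9)
Constraint values g_i(x) = a_i^T x - b_i:
  g_1((2, 2)) = -4
Stationarity residual: grad f(x) + sum_i lambda_i a_i = (0, 0)
  -> stationarity OK
Primal feasibility (all g_i <= 0): OK
Dual feasibility (all lambda_i >= 0): OK
Complementary slackness (lambda_i * g_i(x) = 0 for all i): FAILS

Verdict: the first failing condition is complementary_slackness -> comp.

comp
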